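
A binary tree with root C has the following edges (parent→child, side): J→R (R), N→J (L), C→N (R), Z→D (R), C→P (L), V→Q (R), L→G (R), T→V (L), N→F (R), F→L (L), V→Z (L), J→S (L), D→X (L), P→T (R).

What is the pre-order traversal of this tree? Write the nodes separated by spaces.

Pre-order visits the node, then its left subtree, then its right subtree.
Visit C.
At C: go left to P.
  Visit P.
  At P: no left child.
  At P: go right to T.
    Visit T.
    At T: go left to V.
      Visit V.
      At V: go left to Z.
        Visit Z.
        At Z: no left child.
        At Z: go right to D.
          Visit D.
          At D: go left to X.
            X is a leaf — visit X.
          At D: no right child.
      At V: go right to Q.
        Q is a leaf — visit Q.
    At T: no right child.
At C: go right to N.
  Visit N.
  At N: go left to J.
    Visit J.
    At J: go left to S.
      S is a leaf — visit S.
    At J: go right to R.
      R is a leaf — visit R.
  At N: go right to F.
    Visit F.
    At F: go left to L.
      Visit L.
      At L: no left child.
      At L: go right to G.
        G is a leaf — visit G.
    At F: no right child.

C P T V Z D X Q N J S R F L G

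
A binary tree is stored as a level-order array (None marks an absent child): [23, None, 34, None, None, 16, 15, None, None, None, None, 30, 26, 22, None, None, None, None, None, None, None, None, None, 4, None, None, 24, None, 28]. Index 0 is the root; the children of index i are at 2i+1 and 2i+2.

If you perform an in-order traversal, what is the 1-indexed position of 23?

1

In-order visits the left subtree, then the node, then the right subtree.
At 23: no left child.
Visit 23.
At 23: go right to 34.
  At 34: go left to 16.
    At 16: go left to 30.
      At 30: go left to 4.
        4 is a leaf — visit 4.
      Visit 30.
      At 30: no right child.
    Visit 16.
    At 16: go right to 26.
      At 26: no left child.
      Visit 26.
      At 26: go right to 24.
        24 is a leaf — visit 24.
  Visit 34.
  At 34: go right to 15.
    At 15: go left to 22.
      At 22: no left child.
      Visit 22.
      At 22: go right to 28.
        28 is a leaf — visit 28.
    Visit 15.
    At 15: no right child.
Full in-order sequence: 23, 4, 30, 16, 26, 24, 34, 22, 28, 15.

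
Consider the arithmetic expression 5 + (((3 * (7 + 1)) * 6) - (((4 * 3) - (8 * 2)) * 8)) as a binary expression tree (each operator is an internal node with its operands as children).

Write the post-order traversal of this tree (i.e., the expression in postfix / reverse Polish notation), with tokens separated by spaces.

5 3 7 1 + * 6 * 4 3 * 8 2 * - 8 * - +

Post-order on an expression tree gives postfix notation: for each operator, emit left operand, right operand, then the operator.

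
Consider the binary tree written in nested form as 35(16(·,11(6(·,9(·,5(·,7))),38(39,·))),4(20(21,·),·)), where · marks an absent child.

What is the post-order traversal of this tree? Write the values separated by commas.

Post-order visits the left subtree, then the right subtree, then the node.
At 35: go left to 16.
  At 16: no left child.
  At 16: go right to 11.
    At 11: go left to 6.
      At 6: no left child.
      At 6: go right to 9.
        At 9: no left child.
        At 9: go right to 5.
          At 5: no left child.
          At 5: go right to 7.
            7 is a leaf — visit 7.
          Visit 5.
        Visit 9.
      Visit 6.
    At 11: go right to 38.
      At 38: go left to 39.
        39 is a leaf — visit 39.
      At 38: no right child.
      Visit 38.
    Visit 11.
  Visit 16.
At 35: go right to 4.
  At 4: go left to 20.
    At 20: go left to 21.
      21 is a leaf — visit 21.
    At 20: no right child.
    Visit 20.
  At 4: no right child.
  Visit 4.
Visit 35.

7, 5, 9, 6, 39, 38, 11, 16, 21, 20, 4, 35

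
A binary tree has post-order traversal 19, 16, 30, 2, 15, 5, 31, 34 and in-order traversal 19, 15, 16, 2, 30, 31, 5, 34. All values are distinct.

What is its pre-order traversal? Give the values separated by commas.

34, 31, 15, 19, 2, 16, 30, 5

The last element of post-order is the root; it splits in-order into left and right subtrees.
Root 34: left subtree has 7 nodes {19, 15, 16, 2, 30, 31, 5}, right has 0 { }.
  Root 31: left subtree has 5 nodes {19, 15, 16, 2, 30}, right has 1 {5}.
    Root 15: left subtree has 1 node {19}, right has 3 {16, 2, 30}.
      Root 2: left subtree has 1 node {16}, right has 1 {30}.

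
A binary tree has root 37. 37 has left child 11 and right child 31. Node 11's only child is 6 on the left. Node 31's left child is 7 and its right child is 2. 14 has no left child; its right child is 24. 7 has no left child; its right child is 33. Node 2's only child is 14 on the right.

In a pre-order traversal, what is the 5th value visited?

7

Pre-order visits the node, then its left subtree, then its right subtree.
Visit 37.
At 37: go left to 11.
  Visit 11.
  At 11: go left to 6.
    6 is a leaf — visit 6.
  At 11: no right child.
At 37: go right to 31.
  Visit 31.
  At 31: go left to 7.
    Visit 7.
    At 7: no left child.
    At 7: go right to 33.
      33 is a leaf — visit 33.
  At 31: go right to 2.
    Visit 2.
    At 2: no left child.
    At 2: go right to 14.
      Visit 14.
      At 14: no left child.
      At 14: go right to 24.
        24 is a leaf — visit 24.
Full pre-order sequence: 37, 11, 6, 31, 7, 33, 2, 14, 24.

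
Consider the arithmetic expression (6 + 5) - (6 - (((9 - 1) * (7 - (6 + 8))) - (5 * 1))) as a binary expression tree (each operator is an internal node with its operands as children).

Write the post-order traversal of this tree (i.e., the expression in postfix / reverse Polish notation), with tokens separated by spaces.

Post-order on an expression tree gives postfix notation: for each operator, emit left operand, right operand, then the operator.

6 5 + 6 9 1 - 7 6 8 + - * 5 1 * - - -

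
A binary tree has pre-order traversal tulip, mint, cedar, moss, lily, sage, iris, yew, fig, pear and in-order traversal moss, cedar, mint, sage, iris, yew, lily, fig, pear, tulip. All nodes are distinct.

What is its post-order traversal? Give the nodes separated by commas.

moss, cedar, yew, iris, sage, pear, fig, lily, mint, tulip

The first element of pre-order is the root; it splits in-order into left and right subtrees.
Root tulip: left subtree has 9 nodes {moss, cedar, mint, sage, iris, yew, lily, fig, pear}, right has 0 { }.
  Root mint: left subtree has 2 nodes {moss, cedar}, right has 6 {sage, iris, yew, lily, fig, pear}.
    Root cedar: left subtree has 1 node {moss}, right has 0 { }.
    Root lily: left subtree has 3 nodes {sage, iris, yew}, right has 2 {fig, pear}.
      Root sage: left subtree has 0 nodes { }, right has 2 {iris, yew}.
        Root iris: left subtree has 0 nodes { }, right has 1 {yew}.
      Root fig: left subtree has 0 nodes { }, right has 1 {pear}.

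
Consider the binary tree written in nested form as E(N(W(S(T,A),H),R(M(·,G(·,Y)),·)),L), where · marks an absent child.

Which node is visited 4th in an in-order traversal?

W

In-order visits the left subtree, then the node, then the right subtree.
At E: go left to N.
  At N: go left to W.
    At W: go left to S.
      At S: go left to T.
        T is a leaf — visit T.
      Visit S.
      At S: go right to A.
        A is a leaf — visit A.
    Visit W.
    At W: go right to H.
      H is a leaf — visit H.
  Visit N.
  At N: go right to R.
    At R: go left to M.
      At M: no left child.
      Visit M.
      At M: go right to G.
        At G: no left child.
        Visit G.
        At G: go right to Y.
          Y is a leaf — visit Y.
    Visit R.
    At R: no right child.
Visit E.
At E: go right to L.
  L is a leaf — visit L.
Full in-order sequence: T, S, A, W, H, N, M, G, Y, R, E, L.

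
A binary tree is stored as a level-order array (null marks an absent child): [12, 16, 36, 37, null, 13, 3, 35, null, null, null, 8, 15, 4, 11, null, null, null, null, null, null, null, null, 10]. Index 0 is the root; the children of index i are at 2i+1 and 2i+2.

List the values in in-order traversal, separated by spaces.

35 37 16 12 10 8 13 15 36 4 3 11

In-order visits the left subtree, then the node, then the right subtree.
At 12: go left to 16.
  At 16: go left to 37.
    At 37: go left to 35.
      35 is a leaf — visit 35.
    Visit 37.
    At 37: no right child.
  Visit 16.
  At 16: no right child.
Visit 12.
At 12: go right to 36.
  At 36: go left to 13.
    At 13: go left to 8.
      At 8: go left to 10.
        10 is a leaf — visit 10.
      Visit 8.
      At 8: no right child.
    Visit 13.
    At 13: go right to 15.
      15 is a leaf — visit 15.
  Visit 36.
  At 36: go right to 3.
    At 3: go left to 4.
      4 is a leaf — visit 4.
    Visit 3.
    At 3: go right to 11.
      11 is a leaf — visit 11.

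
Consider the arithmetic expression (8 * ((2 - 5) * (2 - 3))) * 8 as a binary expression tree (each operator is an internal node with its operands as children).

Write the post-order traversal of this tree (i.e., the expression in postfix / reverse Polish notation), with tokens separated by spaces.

Post-order on an expression tree gives postfix notation: for each operator, emit left operand, right operand, then the operator.

8 2 5 - 2 3 - * * 8 *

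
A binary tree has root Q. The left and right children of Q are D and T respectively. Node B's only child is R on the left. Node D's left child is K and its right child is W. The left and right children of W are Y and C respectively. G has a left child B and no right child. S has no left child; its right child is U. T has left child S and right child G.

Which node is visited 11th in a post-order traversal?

T

Post-order visits the left subtree, then the right subtree, then the node.
At Q: go left to D.
  At D: go left to K.
    K is a leaf — visit K.
  At D: go right to W.
    At W: go left to Y.
      Y is a leaf — visit Y.
    At W: go right to C.
      C is a leaf — visit C.
    Visit W.
  Visit D.
At Q: go right to T.
  At T: go left to S.
    At S: no left child.
    At S: go right to U.
      U is a leaf — visit U.
    Visit S.
  At T: go right to G.
    At G: go left to B.
      At B: go left to R.
        R is a leaf — visit R.
      At B: no right child.
      Visit B.
    At G: no right child.
    Visit G.
  Visit T.
Visit Q.
Full post-order sequence: K, Y, C, W, D, U, S, R, B, G, T, Q.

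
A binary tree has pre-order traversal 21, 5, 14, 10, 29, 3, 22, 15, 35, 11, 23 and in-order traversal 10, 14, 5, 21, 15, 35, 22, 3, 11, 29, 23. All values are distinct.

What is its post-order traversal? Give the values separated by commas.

The first element of pre-order is the root; it splits in-order into left and right subtrees.
Root 21: left subtree has 3 nodes {10, 14, 5}, right has 7 {15, 35, 22, 3, 11, 29, 23}.
  Root 5: left subtree has 2 nodes {10, 14}, right has 0 { }.
    Root 14: left subtree has 1 node {10}, right has 0 { }.
  Root 29: left subtree has 5 nodes {15, 35, 22, 3, 11}, right has 1 {23}.
    Root 3: left subtree has 3 nodes {15, 35, 22}, right has 1 {11}.
      Root 22: left subtree has 2 nodes {15, 35}, right has 0 { }.
        Root 15: left subtree has 0 nodes { }, right has 1 {35}.

10, 14, 5, 35, 15, 22, 11, 3, 23, 29, 21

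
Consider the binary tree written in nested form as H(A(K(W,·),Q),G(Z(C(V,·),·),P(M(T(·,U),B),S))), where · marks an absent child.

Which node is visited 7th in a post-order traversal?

Z

Post-order visits the left subtree, then the right subtree, then the node.
At H: go left to A.
  At A: go left to K.
    At K: go left to W.
      W is a leaf — visit W.
    At K: no right child.
    Visit K.
  At A: go right to Q.
    Q is a leaf — visit Q.
  Visit A.
At H: go right to G.
  At G: go left to Z.
    At Z: go left to C.
      At C: go left to V.
        V is a leaf — visit V.
      At C: no right child.
      Visit C.
    At Z: no right child.
    Visit Z.
  At G: go right to P.
    At P: go left to M.
      At M: go left to T.
        At T: no left child.
        At T: go right to U.
          U is a leaf — visit U.
        Visit T.
      At M: go right to B.
        B is a leaf — visit B.
      Visit M.
    At P: go right to S.
      S is a leaf — visit S.
    Visit P.
  Visit G.
Visit H.
Full post-order sequence: W, K, Q, A, V, C, Z, U, T, B, M, S, P, G, H.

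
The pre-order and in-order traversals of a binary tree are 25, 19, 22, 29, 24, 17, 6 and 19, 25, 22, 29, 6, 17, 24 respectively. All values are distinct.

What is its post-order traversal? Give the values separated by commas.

19, 6, 17, 24, 29, 22, 25

The first element of pre-order is the root; it splits in-order into left and right subtrees.
Root 25: left subtree has 1 node {19}, right has 5 {22, 29, 6, 17, 24}.
  Root 22: left subtree has 0 nodes { }, right has 4 {29, 6, 17, 24}.
    Root 29: left subtree has 0 nodes { }, right has 3 {6, 17, 24}.
      Root 24: left subtree has 2 nodes {6, 17}, right has 0 { }.
        Root 17: left subtree has 1 node {6}, right has 0 { }.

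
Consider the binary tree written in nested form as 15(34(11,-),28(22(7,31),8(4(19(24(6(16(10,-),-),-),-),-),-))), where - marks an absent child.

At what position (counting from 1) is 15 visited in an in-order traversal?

3

In-order visits the left subtree, then the node, then the right subtree.
At 15: go left to 34.
  At 34: go left to 11.
    11 is a leaf — visit 11.
  Visit 34.
  At 34: no right child.
Visit 15.
At 15: go right to 28.
  At 28: go left to 22.
    At 22: go left to 7.
      7 is a leaf — visit 7.
    Visit 22.
    At 22: go right to 31.
      31 is a leaf — visit 31.
  Visit 28.
  At 28: go right to 8.
    At 8: go left to 4.
      At 4: go left to 19.
        At 19: go left to 24.
          At 24: go left to 6.
            At 6: go left to 16.
              At 16: go left to 10.
                10 is a leaf — visit 10.
              Visit 16.
              At 16: no right child.
            Visit 6.
            At 6: no right child.
          Visit 24.
          At 24: no right child.
        Visit 19.
        At 19: no right child.
      Visit 4.
      At 4: no right child.
    Visit 8.
    At 8: no right child.
Full in-order sequence: 11, 34, 15, 7, 22, 31, 28, 10, 16, 6, 24, 19, 4, 8.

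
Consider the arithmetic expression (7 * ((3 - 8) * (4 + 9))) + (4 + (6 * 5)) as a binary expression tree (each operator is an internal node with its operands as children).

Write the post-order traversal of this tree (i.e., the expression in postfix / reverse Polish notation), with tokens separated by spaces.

7 3 8 - 4 9 + * * 4 6 5 * + +

Post-order on an expression tree gives postfix notation: for each operator, emit left operand, right operand, then the operator.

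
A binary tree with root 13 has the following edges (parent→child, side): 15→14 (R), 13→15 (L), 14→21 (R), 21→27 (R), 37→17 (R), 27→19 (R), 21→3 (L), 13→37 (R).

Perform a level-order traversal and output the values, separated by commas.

13, 15, 37, 14, 17, 21, 3, 27, 19

Level-order visits nodes level by level from the root, left to right within each level.
Level 0: 13
Level 1: 15, 37
Level 2: 14, 17
Level 3: 21
Level 4: 3, 27
Level 5: 19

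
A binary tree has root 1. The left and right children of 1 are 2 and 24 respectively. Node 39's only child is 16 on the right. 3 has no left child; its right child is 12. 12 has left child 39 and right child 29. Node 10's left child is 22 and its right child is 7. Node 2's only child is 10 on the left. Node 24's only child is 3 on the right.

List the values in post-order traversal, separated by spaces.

Post-order visits the left subtree, then the right subtree, then the node.
At 1: go left to 2.
  At 2: go left to 10.
    At 10: go left to 22.
      22 is a leaf — visit 22.
    At 10: go right to 7.
      7 is a leaf — visit 7.
    Visit 10.
  At 2: no right child.
  Visit 2.
At 1: go right to 24.
  At 24: no left child.
  At 24: go right to 3.
    At 3: no left child.
    At 3: go right to 12.
      At 12: go left to 39.
        At 39: no left child.
        At 39: go right to 16.
          16 is a leaf — visit 16.
        Visit 39.
      At 12: go right to 29.
        29 is a leaf — visit 29.
      Visit 12.
    Visit 3.
  Visit 24.
Visit 1.

22 7 10 2 16 39 29 12 3 24 1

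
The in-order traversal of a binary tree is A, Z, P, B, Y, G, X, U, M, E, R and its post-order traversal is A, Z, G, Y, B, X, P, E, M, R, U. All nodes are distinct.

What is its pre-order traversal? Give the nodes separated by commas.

The last element of post-order is the root; it splits in-order into left and right subtrees.
Root U: left subtree has 7 nodes {A, Z, P, B, Y, G, X}, right has 3 {M, E, R}.
  Root P: left subtree has 2 nodes {A, Z}, right has 4 {B, Y, G, X}.
    Root Z: left subtree has 1 node {A}, right has 0 { }.
    Root X: left subtree has 3 nodes {B, Y, G}, right has 0 { }.
      Root B: left subtree has 0 nodes { }, right has 2 {Y, G}.
        Root Y: left subtree has 0 nodes { }, right has 1 {G}.
  Root R: left subtree has 2 nodes {M, E}, right has 0 { }.
    Root M: left subtree has 0 nodes { }, right has 1 {E}.

U, P, Z, A, X, B, Y, G, R, M, E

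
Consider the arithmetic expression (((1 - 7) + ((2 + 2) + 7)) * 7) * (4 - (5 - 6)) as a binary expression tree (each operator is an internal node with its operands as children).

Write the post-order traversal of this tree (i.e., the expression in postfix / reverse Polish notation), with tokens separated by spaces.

Post-order on an expression tree gives postfix notation: for each operator, emit left operand, right operand, then the operator.

1 7 - 2 2 + 7 + + 7 * 4 5 6 - - *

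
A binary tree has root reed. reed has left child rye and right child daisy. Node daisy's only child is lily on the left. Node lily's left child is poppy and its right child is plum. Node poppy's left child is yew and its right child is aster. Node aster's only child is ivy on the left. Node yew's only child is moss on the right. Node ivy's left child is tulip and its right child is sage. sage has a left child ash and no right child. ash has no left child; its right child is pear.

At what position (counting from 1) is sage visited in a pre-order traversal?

11

Pre-order visits the node, then its left subtree, then its right subtree.
Visit reed.
At reed: go left to rye.
  rye is a leaf — visit rye.
At reed: go right to daisy.
  Visit daisy.
  At daisy: go left to lily.
    Visit lily.
    At lily: go left to poppy.
      Visit poppy.
      At poppy: go left to yew.
        Visit yew.
        At yew: no left child.
        At yew: go right to moss.
          moss is a leaf — visit moss.
      At poppy: go right to aster.
        Visit aster.
        At aster: go left to ivy.
          Visit ivy.
          At ivy: go left to tulip.
            tulip is a leaf — visit tulip.
          At ivy: go right to sage.
            Visit sage.
            At sage: go left to ash.
              Visit ash.
              At ash: no left child.
              At ash: go right to pear.
                pear is a leaf — visit pear.
            At sage: no right child.
        At aster: no right child.
    At lily: go right to plum.
      plum is a leaf — visit plum.
  At daisy: no right child.
Full pre-order sequence: reed, rye, daisy, lily, poppy, yew, moss, aster, ivy, tulip, sage, ash, pear, plum.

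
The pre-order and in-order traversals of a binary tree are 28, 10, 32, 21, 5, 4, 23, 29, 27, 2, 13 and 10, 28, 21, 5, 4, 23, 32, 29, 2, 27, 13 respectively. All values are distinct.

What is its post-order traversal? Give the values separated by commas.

10, 23, 4, 5, 21, 2, 13, 27, 29, 32, 28

The first element of pre-order is the root; it splits in-order into left and right subtrees.
Root 28: left subtree has 1 node {10}, right has 9 {21, 5, 4, 23, 32, 29, 2, 27, 13}.
  Root 32: left subtree has 4 nodes {21, 5, 4, 23}, right has 4 {29, 2, 27, 13}.
    Root 21: left subtree has 0 nodes { }, right has 3 {5, 4, 23}.
      Root 5: left subtree has 0 nodes { }, right has 2 {4, 23}.
        Root 4: left subtree has 0 nodes { }, right has 1 {23}.
    Root 29: left subtree has 0 nodes { }, right has 3 {2, 27, 13}.
      Root 27: left subtree has 1 node {2}, right has 1 {13}.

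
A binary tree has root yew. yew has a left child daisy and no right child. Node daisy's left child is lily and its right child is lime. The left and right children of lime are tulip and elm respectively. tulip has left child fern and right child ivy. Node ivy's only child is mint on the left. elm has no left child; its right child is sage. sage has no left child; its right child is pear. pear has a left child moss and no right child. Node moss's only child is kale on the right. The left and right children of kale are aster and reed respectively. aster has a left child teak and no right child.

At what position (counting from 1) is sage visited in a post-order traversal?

12

Post-order visits the left subtree, then the right subtree, then the node.
At yew: go left to daisy.
  At daisy: go left to lily.
    lily is a leaf — visit lily.
  At daisy: go right to lime.
    At lime: go left to tulip.
      At tulip: go left to fern.
        fern is a leaf — visit fern.
      At tulip: go right to ivy.
        At ivy: go left to mint.
          mint is a leaf — visit mint.
        At ivy: no right child.
        Visit ivy.
      Visit tulip.
    At lime: go right to elm.
      At elm: no left child.
      At elm: go right to sage.
        At sage: no left child.
        At sage: go right to pear.
          At pear: go left to moss.
            At moss: no left child.
            At moss: go right to kale.
              At kale: go left to aster.
                At aster: go left to teak.
                  teak is a leaf — visit teak.
                At aster: no right child.
                Visit aster.
              At kale: go right to reed.
                reed is a leaf — visit reed.
              Visit kale.
            Visit moss.
          At pear: no right child.
          Visit pear.
        Visit sage.
      Visit elm.
    Visit lime.
  Visit daisy.
At yew: no right child.
Visit yew.
Full post-order sequence: lily, fern, mint, ivy, tulip, teak, aster, reed, kale, moss, pear, sage, elm, lime, daisy, yew.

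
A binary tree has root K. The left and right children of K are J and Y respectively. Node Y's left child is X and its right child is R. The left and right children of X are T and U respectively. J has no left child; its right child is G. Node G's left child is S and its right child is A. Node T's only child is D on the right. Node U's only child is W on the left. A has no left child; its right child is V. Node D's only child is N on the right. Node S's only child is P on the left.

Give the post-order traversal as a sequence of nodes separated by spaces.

Post-order visits the left subtree, then the right subtree, then the node.
At K: go left to J.
  At J: no left child.
  At J: go right to G.
    At G: go left to S.
      At S: go left to P.
        P is a leaf — visit P.
      At S: no right child.
      Visit S.
    At G: go right to A.
      At A: no left child.
      At A: go right to V.
        V is a leaf — visit V.
      Visit A.
    Visit G.
  Visit J.
At K: go right to Y.
  At Y: go left to X.
    At X: go left to T.
      At T: no left child.
      At T: go right to D.
        At D: no left child.
        At D: go right to N.
          N is a leaf — visit N.
        Visit D.
      Visit T.
    At X: go right to U.
      At U: go left to W.
        W is a leaf — visit W.
      At U: no right child.
      Visit U.
    Visit X.
  At Y: go right to R.
    R is a leaf — visit R.
  Visit Y.
Visit K.

P S V A G J N D T W U X R Y K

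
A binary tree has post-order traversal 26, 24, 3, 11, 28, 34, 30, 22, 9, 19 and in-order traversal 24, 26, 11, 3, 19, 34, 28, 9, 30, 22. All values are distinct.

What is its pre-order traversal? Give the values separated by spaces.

19 11 24 26 3 9 34 28 22 30

The last element of post-order is the root; it splits in-order into left and right subtrees.
Root 19: left subtree has 4 nodes {24, 26, 11, 3}, right has 5 {34, 28, 9, 30, 22}.
  Root 11: left subtree has 2 nodes {24, 26}, right has 1 {3}.
    Root 24: left subtree has 0 nodes { }, right has 1 {26}.
  Root 9: left subtree has 2 nodes {34, 28}, right has 2 {30, 22}.
    Root 34: left subtree has 0 nodes { }, right has 1 {28}.
    Root 22: left subtree has 1 node {30}, right has 0 { }.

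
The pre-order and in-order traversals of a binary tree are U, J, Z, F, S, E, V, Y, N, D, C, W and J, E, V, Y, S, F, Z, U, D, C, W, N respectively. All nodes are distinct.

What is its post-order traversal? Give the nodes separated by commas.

Y, V, E, S, F, Z, J, W, C, D, N, U

The first element of pre-order is the root; it splits in-order into left and right subtrees.
Root U: left subtree has 7 nodes {J, E, V, Y, S, F, Z}, right has 4 {D, C, W, N}.
  Root J: left subtree has 0 nodes { }, right has 6 {E, V, Y, S, F, Z}.
    Root Z: left subtree has 5 nodes {E, V, Y, S, F}, right has 0 { }.
      Root F: left subtree has 4 nodes {E, V, Y, S}, right has 0 { }.
        Root S: left subtree has 3 nodes {E, V, Y}, right has 0 { }.
          Root E: left subtree has 0 nodes { }, right has 2 {V, Y}.
            Root V: left subtree has 0 nodes { }, right has 1 {Y}.
  Root N: left subtree has 3 nodes {D, C, W}, right has 0 { }.
    Root D: left subtree has 0 nodes { }, right has 2 {C, W}.
      Root C: left subtree has 0 nodes { }, right has 1 {W}.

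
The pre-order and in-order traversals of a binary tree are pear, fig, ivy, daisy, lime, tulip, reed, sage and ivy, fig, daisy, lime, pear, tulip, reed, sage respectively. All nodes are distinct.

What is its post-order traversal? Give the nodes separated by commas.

The first element of pre-order is the root; it splits in-order into left and right subtrees.
Root pear: left subtree has 4 nodes {ivy, fig, daisy, lime}, right has 3 {tulip, reed, sage}.
  Root fig: left subtree has 1 node {ivy}, right has 2 {daisy, lime}.
    Root daisy: left subtree has 0 nodes { }, right has 1 {lime}.
  Root tulip: left subtree has 0 nodes { }, right has 2 {reed, sage}.
    Root reed: left subtree has 0 nodes { }, right has 1 {sage}.

ivy, lime, daisy, fig, sage, reed, tulip, pear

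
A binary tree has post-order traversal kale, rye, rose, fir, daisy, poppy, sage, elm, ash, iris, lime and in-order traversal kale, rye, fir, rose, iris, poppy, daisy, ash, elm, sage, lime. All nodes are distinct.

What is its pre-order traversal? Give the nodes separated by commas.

lime, iris, fir, rye, kale, rose, ash, poppy, daisy, elm, sage

The last element of post-order is the root; it splits in-order into left and right subtrees.
Root lime: left subtree has 10 nodes {kale, rye, fir, rose, iris, poppy, daisy, ash, elm, sage}, right has 0 { }.
  Root iris: left subtree has 4 nodes {kale, rye, fir, rose}, right has 5 {poppy, daisy, ash, elm, sage}.
    Root fir: left subtree has 2 nodes {kale, rye}, right has 1 {rose}.
      Root rye: left subtree has 1 node {kale}, right has 0 { }.
    Root ash: left subtree has 2 nodes {poppy, daisy}, right has 2 {elm, sage}.
      Root poppy: left subtree has 0 nodes { }, right has 1 {daisy}.
      Root elm: left subtree has 0 nodes { }, right has 1 {sage}.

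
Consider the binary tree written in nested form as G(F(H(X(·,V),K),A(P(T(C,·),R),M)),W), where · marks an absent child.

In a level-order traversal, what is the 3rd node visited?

W

Level-order visits nodes level by level from the root, left to right within each level.
Level 0: G
Level 1: F, W
Level 2: H, A
Level 3: X, K, P, M
Level 4: V, T, R
Level 5: C
Full level-order sequence: G, F, W, H, A, X, K, P, M, V, T, R, C.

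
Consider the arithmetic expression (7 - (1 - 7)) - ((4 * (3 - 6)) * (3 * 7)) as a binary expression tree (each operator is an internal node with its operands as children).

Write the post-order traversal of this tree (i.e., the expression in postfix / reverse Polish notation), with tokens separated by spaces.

7 1 7 - - 4 3 6 - * 3 7 * * -

Post-order on an expression tree gives postfix notation: for each operator, emit left operand, right operand, then the operator.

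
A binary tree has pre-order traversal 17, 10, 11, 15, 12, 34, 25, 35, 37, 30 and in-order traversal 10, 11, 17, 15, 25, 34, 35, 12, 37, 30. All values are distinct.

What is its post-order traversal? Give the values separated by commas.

11, 10, 25, 35, 34, 30, 37, 12, 15, 17

The first element of pre-order is the root; it splits in-order into left and right subtrees.
Root 17: left subtree has 2 nodes {10, 11}, right has 7 {15, 25, 34, 35, 12, 37, 30}.
  Root 10: left subtree has 0 nodes { }, right has 1 {11}.
  Root 15: left subtree has 0 nodes { }, right has 6 {25, 34, 35, 12, 37, 30}.
    Root 12: left subtree has 3 nodes {25, 34, 35}, right has 2 {37, 30}.
      Root 34: left subtree has 1 node {25}, right has 1 {35}.
      Root 37: left subtree has 0 nodes { }, right has 1 {30}.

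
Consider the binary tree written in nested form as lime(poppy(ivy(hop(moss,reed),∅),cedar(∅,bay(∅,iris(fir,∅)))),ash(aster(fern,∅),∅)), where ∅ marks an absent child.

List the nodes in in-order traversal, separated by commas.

moss, hop, reed, ivy, poppy, cedar, bay, fir, iris, lime, fern, aster, ash

In-order visits the left subtree, then the node, then the right subtree.
At lime: go left to poppy.
  At poppy: go left to ivy.
    At ivy: go left to hop.
      At hop: go left to moss.
        moss is a leaf — visit moss.
      Visit hop.
      At hop: go right to reed.
        reed is a leaf — visit reed.
    Visit ivy.
    At ivy: no right child.
  Visit poppy.
  At poppy: go right to cedar.
    At cedar: no left child.
    Visit cedar.
    At cedar: go right to bay.
      At bay: no left child.
      Visit bay.
      At bay: go right to iris.
        At iris: go left to fir.
          fir is a leaf — visit fir.
        Visit iris.
        At iris: no right child.
Visit lime.
At lime: go right to ash.
  At ash: go left to aster.
    At aster: go left to fern.
      fern is a leaf — visit fern.
    Visit aster.
    At aster: no right child.
  Visit ash.
  At ash: no right child.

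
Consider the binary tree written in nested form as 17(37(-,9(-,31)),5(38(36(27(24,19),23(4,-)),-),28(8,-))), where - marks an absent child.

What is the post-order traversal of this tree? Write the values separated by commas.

31, 9, 37, 24, 19, 27, 4, 23, 36, 38, 8, 28, 5, 17

Post-order visits the left subtree, then the right subtree, then the node.
At 17: go left to 37.
  At 37: no left child.
  At 37: go right to 9.
    At 9: no left child.
    At 9: go right to 31.
      31 is a leaf — visit 31.
    Visit 9.
  Visit 37.
At 17: go right to 5.
  At 5: go left to 38.
    At 38: go left to 36.
      At 36: go left to 27.
        At 27: go left to 24.
          24 is a leaf — visit 24.
        At 27: go right to 19.
          19 is a leaf — visit 19.
        Visit 27.
      At 36: go right to 23.
        At 23: go left to 4.
          4 is a leaf — visit 4.
        At 23: no right child.
        Visit 23.
      Visit 36.
    At 38: no right child.
    Visit 38.
  At 5: go right to 28.
    At 28: go left to 8.
      8 is a leaf — visit 8.
    At 28: no right child.
    Visit 28.
  Visit 5.
Visit 17.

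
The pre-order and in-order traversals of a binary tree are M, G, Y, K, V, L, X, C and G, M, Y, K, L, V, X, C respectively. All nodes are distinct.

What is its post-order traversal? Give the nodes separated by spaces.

G L C X V K Y M

The first element of pre-order is the root; it splits in-order into left and right subtrees.
Root M: left subtree has 1 node {G}, right has 6 {Y, K, L, V, X, C}.
  Root Y: left subtree has 0 nodes { }, right has 5 {K, L, V, X, C}.
    Root K: left subtree has 0 nodes { }, right has 4 {L, V, X, C}.
      Root V: left subtree has 1 node {L}, right has 2 {X, C}.
        Root X: left subtree has 0 nodes { }, right has 1 {C}.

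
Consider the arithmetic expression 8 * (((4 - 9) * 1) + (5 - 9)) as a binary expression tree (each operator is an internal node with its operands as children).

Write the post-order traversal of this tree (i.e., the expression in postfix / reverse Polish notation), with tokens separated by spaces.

Post-order on an expression tree gives postfix notation: for each operator, emit left operand, right operand, then the operator.

8 4 9 - 1 * 5 9 - + *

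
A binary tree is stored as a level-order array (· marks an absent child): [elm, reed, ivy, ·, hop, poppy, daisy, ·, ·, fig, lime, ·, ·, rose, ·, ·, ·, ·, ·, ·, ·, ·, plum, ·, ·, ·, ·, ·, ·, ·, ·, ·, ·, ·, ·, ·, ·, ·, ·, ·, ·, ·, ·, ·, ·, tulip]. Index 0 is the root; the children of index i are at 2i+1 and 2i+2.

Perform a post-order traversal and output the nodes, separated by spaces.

Post-order visits the left subtree, then the right subtree, then the node.
At elm: go left to reed.
  At reed: no left child.
  At reed: go right to hop.
    At hop: go left to fig.
      fig is a leaf — visit fig.
    At hop: go right to lime.
      At lime: no left child.
      At lime: go right to plum.
        At plum: go left to tulip.
          tulip is a leaf — visit tulip.
        At plum: no right child.
        Visit plum.
      Visit lime.
    Visit hop.
  Visit reed.
At elm: go right to ivy.
  At ivy: go left to poppy.
    poppy is a leaf — visit poppy.
  At ivy: go right to daisy.
    At daisy: go left to rose.
      rose is a leaf — visit rose.
    At daisy: no right child.
    Visit daisy.
  Visit ivy.
Visit elm.

fig tulip plum lime hop reed poppy rose daisy ivy elm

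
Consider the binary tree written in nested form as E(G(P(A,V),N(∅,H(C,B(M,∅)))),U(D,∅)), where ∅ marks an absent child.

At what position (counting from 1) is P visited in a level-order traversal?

Level-order visits nodes level by level from the root, left to right within each level.
Level 0: E
Level 1: G, U
Level 2: P, N, D
Level 3: A, V, H
Level 4: C, B
Level 5: M
Full level-order sequence: E, G, U, P, N, D, A, V, H, C, B, M.

4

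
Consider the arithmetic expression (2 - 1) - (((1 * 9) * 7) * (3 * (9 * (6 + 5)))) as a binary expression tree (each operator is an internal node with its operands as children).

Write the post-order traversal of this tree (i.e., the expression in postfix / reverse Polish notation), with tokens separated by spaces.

2 1 - 1 9 * 7 * 3 9 6 5 + * * * -

Post-order on an expression tree gives postfix notation: for each operator, emit left operand, right operand, then the operator.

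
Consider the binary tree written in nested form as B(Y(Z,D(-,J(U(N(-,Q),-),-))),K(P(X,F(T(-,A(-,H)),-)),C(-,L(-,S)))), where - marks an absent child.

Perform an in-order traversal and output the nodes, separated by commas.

In-order visits the left subtree, then the node, then the right subtree.
At B: go left to Y.
  At Y: go left to Z.
    Z is a leaf — visit Z.
  Visit Y.
  At Y: go right to D.
    At D: no left child.
    Visit D.
    At D: go right to J.
      At J: go left to U.
        At U: go left to N.
          At N: no left child.
          Visit N.
          At N: go right to Q.
            Q is a leaf — visit Q.
        Visit U.
        At U: no right child.
      Visit J.
      At J: no right child.
Visit B.
At B: go right to K.
  At K: go left to P.
    At P: go left to X.
      X is a leaf — visit X.
    Visit P.
    At P: go right to F.
      At F: go left to T.
        At T: no left child.
        Visit T.
        At T: go right to A.
          At A: no left child.
          Visit A.
          At A: go right to H.
            H is a leaf — visit H.
      Visit F.
      At F: no right child.
  Visit K.
  At K: go right to C.
    At C: no left child.
    Visit C.
    At C: go right to L.
      At L: no left child.
      Visit L.
      At L: go right to S.
        S is a leaf — visit S.

Z, Y, D, N, Q, U, J, B, X, P, T, A, H, F, K, C, L, S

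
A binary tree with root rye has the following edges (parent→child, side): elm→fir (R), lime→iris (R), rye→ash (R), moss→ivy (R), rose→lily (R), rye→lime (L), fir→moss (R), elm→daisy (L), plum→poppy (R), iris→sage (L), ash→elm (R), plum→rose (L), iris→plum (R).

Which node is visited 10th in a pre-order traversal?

Pre-order visits the node, then its left subtree, then its right subtree.
Visit rye.
At rye: go left to lime.
  Visit lime.
  At lime: no left child.
  At lime: go right to iris.
    Visit iris.
    At iris: go left to sage.
      sage is a leaf — visit sage.
    At iris: go right to plum.
      Visit plum.
      At plum: go left to rose.
        Visit rose.
        At rose: no left child.
        At rose: go right to lily.
          lily is a leaf — visit lily.
      At plum: go right to poppy.
        poppy is a leaf — visit poppy.
At rye: go right to ash.
  Visit ash.
  At ash: no left child.
  At ash: go right to elm.
    Visit elm.
    At elm: go left to daisy.
      daisy is a leaf — visit daisy.
    At elm: go right to fir.
      Visit fir.
      At fir: no left child.
      At fir: go right to moss.
        Visit moss.
        At moss: no left child.
        At moss: go right to ivy.
          ivy is a leaf — visit ivy.
Full pre-order sequence: rye, lime, iris, sage, plum, rose, lily, poppy, ash, elm, daisy, fir, moss, ivy.

elm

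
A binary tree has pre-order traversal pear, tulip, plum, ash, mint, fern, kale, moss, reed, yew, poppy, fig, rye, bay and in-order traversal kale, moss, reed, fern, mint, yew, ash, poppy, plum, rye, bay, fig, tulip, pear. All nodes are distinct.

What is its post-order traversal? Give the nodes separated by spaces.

The first element of pre-order is the root; it splits in-order into left and right subtrees.
Root pear: left subtree has 13 nodes {kale, moss, reed, fern, mint, yew, ash, poppy, plum, rye, bay, fig, tulip}, right has 0 { }.
  Root tulip: left subtree has 12 nodes {kale, moss, reed, fern, mint, yew, ash, poppy, plum, rye, bay, fig}, right has 0 { }.
    Root plum: left subtree has 8 nodes {kale, moss, reed, fern, mint, yew, ash, poppy}, right has 3 {rye, bay, fig}.
      Root ash: left subtree has 6 nodes {kale, moss, reed, fern, mint, yew}, right has 1 {poppy}.
        Root mint: left subtree has 4 nodes {kale, moss, reed, fern}, right has 1 {yew}.
          Root fern: left subtree has 3 nodes {kale, moss, reed}, right has 0 { }.
            Root kale: left subtree has 0 nodes { }, right has 2 {moss, reed}.
              Root moss: left subtree has 0 nodes { }, right has 1 {reed}.
      Root fig: left subtree has 2 nodes {rye, bay}, right has 0 { }.
        Root rye: left subtree has 0 nodes { }, right has 1 {bay}.

reed moss kale fern yew mint poppy ash bay rye fig plum tulip pear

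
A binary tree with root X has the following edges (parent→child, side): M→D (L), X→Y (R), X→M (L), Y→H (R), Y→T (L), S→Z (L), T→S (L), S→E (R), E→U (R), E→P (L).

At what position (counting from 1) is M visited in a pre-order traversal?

Pre-order visits the node, then its left subtree, then its right subtree.
Visit X.
At X: go left to M.
  Visit M.
  At M: go left to D.
    D is a leaf — visit D.
  At M: no right child.
At X: go right to Y.
  Visit Y.
  At Y: go left to T.
    Visit T.
    At T: go left to S.
      Visit S.
      At S: go left to Z.
        Z is a leaf — visit Z.
      At S: go right to E.
        Visit E.
        At E: go left to P.
          P is a leaf — visit P.
        At E: go right to U.
          U is a leaf — visit U.
    At T: no right child.
  At Y: go right to H.
    H is a leaf — visit H.
Full pre-order sequence: X, M, D, Y, T, S, Z, E, P, U, H.

2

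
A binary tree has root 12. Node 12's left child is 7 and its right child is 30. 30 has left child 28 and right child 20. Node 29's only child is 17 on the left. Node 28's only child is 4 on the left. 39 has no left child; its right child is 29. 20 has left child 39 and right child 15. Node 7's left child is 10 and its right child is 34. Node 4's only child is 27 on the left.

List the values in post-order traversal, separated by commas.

10, 34, 7, 27, 4, 28, 17, 29, 39, 15, 20, 30, 12

Post-order visits the left subtree, then the right subtree, then the node.
At 12: go left to 7.
  At 7: go left to 10.
    10 is a leaf — visit 10.
  At 7: go right to 34.
    34 is a leaf — visit 34.
  Visit 7.
At 12: go right to 30.
  At 30: go left to 28.
    At 28: go left to 4.
      At 4: go left to 27.
        27 is a leaf — visit 27.
      At 4: no right child.
      Visit 4.
    At 28: no right child.
    Visit 28.
  At 30: go right to 20.
    At 20: go left to 39.
      At 39: no left child.
      At 39: go right to 29.
        At 29: go left to 17.
          17 is a leaf — visit 17.
        At 29: no right child.
        Visit 29.
      Visit 39.
    At 20: go right to 15.
      15 is a leaf — visit 15.
    Visit 20.
  Visit 30.
Visit 12.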